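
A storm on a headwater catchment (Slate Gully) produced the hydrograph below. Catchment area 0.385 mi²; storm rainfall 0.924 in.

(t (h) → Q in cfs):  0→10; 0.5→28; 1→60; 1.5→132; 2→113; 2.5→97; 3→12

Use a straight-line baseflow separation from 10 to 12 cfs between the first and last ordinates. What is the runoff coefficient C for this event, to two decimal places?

C ≈ 0.82

ΣQ_DR = 375.0 cfs; V = ΣQ_DR·Δt = 6.750 × 10^5 ft³.
Runoff depth d = V / A = 0.7547 in.
C = d / P = 0.7547 / 0.924 = 0.82.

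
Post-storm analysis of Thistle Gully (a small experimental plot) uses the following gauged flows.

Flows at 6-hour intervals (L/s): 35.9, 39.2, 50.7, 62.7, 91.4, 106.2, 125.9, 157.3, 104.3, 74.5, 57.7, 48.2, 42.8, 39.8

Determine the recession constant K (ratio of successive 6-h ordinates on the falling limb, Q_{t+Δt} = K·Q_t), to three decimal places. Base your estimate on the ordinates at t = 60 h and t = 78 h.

K ≈ 0.884

Using the recession-limb readings at t = 60 h and t = 78 h: Q falls from 57.7 to 39.8 L/s over 3 intervals.
K = (Q₂/Q₁)^(1/3) = (39.8/57.7)^(1/3) = 0.884.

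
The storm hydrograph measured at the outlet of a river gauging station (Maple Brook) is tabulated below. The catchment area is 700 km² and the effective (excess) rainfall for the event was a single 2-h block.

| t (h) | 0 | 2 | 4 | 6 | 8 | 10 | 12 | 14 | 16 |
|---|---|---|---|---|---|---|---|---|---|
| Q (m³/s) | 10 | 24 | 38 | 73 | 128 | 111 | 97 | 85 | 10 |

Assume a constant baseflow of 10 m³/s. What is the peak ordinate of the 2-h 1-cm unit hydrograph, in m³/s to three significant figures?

U_p ≈ 236 m³/s

Direct runoff: 0.0, 14.0, 28.0, 63.0, 118.0, 101.0, 87.0, 75.0, 0.0 m³/s; ΣQ_DR = 486.0 m³/s, peak = 118.0 m³/s.
Runoff depth d = ΣQ_DR·Δt / A = 486.0 × 7200 / (700 km²) = 4.999 mm.
The 1-cm UH is the DRH scaled by (10 mm)/d, so U_p = 118.0 × 10/4.999 = 236 m³/s.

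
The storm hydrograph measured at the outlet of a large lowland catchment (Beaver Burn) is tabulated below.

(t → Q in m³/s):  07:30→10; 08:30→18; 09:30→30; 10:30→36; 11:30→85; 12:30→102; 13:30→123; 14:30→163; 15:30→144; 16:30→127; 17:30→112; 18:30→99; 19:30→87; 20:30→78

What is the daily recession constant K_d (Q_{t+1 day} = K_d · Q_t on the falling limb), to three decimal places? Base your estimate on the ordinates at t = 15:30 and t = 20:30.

K_d ≈ 0.053

Between t = 15:30 and t = 20:30 the flow falls from 144 to 78 m³/s over 5×1 h = 5 h.
Per-interval ratio K = (78/144)^(1/5) = 0.8846; K_d = K^(24/1) = 0.053.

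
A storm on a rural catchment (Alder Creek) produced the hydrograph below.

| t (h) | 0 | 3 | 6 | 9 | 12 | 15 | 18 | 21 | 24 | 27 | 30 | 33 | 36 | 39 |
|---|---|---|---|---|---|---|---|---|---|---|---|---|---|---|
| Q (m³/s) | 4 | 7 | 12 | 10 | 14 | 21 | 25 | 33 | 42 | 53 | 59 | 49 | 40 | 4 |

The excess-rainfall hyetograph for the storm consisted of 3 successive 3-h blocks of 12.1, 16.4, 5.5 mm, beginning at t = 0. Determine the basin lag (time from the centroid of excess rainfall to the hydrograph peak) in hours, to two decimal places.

Centroid of excess rainfall: t_c = Σ P_i·t̄_i / ΣP_i = 3.9176 h (block centres at 1.5, 4.5, 7.5 h).
Hydrograph peak occurs at t = 30 h, so basin lag t_L = 30 − 3.9176 = 26.08 h.

t_L ≈ 26.08 h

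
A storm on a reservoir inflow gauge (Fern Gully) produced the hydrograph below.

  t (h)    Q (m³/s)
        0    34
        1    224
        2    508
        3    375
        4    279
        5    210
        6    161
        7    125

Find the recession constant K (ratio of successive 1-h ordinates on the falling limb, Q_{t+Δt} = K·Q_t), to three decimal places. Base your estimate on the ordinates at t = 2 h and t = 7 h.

K ≈ 0.755

Using the recession-limb readings at t = 2 h and t = 7 h: Q falls from 508 to 125 m³/s over 5 intervals.
K = (Q₂/Q₁)^(1/5) = (125/508)^(1/5) = 0.755.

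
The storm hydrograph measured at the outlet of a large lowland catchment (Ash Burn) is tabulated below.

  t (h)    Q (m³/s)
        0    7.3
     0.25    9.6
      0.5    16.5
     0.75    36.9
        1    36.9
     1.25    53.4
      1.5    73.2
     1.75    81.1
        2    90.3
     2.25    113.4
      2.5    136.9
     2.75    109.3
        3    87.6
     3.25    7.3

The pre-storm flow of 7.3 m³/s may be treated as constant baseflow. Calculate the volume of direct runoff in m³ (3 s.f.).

Direct-runoff ordinates (Q − Q_b): 0.0, 2.3, 9.2, 29.6, 29.6, 46.1, 65.9, 73.8, 83.0, 106.1, 129.6, 102.0, 80.3, 0.0 m³/s.
ΣQ_DR = 757.5 m³/s.
With Δt = 0.25 h = 900 s, V = ΣQ_DR · Δt = 757.5 × 900 = 6.82 × 10^5 m³.

V ≈ 6.82 × 10^5 m³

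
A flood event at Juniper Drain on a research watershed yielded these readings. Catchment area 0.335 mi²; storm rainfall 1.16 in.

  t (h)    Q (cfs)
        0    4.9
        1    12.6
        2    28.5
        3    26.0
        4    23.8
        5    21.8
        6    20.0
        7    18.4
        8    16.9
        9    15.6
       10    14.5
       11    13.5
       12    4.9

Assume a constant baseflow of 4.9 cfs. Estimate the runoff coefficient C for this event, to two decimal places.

C ≈ 0.63

ΣQ_DR = 157.7 cfs; V = ΣQ_DR·Δt = 5.677 × 10^5 ft³.
Runoff depth d = V / A = 0.7295 in.
C = d / P = 0.7295 / 1.16 = 0.63.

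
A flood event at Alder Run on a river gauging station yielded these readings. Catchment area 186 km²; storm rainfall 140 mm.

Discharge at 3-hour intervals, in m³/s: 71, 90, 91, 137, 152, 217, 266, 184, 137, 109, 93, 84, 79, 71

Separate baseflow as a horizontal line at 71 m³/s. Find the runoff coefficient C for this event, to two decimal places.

ΣQ_DR = 787.0 m³/s; V = ΣQ_DR·Δt = 8.500 × 10^6 m³.
Runoff depth d = V / A = 45.70 mm.
C = d / P = 45.70 / 140 = 0.33.

C ≈ 0.33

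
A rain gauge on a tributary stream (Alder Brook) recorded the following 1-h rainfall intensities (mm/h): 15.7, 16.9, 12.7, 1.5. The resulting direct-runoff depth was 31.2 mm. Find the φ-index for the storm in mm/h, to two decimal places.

φ ≈ 4.70 mm/h

Only the 3 blocks with intensity above φ contribute runoff: 15.7, 16.9, 12.7 mm/h.
Σ(I−φ)·Δt = d  ⇒  (15.7+16.9+12.7 − 3φ)·1 = 31.2
φ = (45.30 − 31.2/1) / 3 = 4.70 mm/h.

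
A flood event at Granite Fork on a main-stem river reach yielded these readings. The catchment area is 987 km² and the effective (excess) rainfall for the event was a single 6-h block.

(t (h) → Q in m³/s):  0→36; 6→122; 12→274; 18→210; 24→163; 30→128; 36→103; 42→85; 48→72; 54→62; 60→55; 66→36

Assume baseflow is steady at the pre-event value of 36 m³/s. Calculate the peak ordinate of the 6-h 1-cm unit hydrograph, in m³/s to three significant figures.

U_p ≈ 119 m³/s

Direct runoff: 0.0, 86.0, 238.0, 174.0, 127.0, 92.0, 67.0, 49.0, 36.0, 26.0, 19.0, 0.0 m³/s; ΣQ_DR = 914.0 m³/s, peak = 238.0 m³/s.
Runoff depth d = ΣQ_DR·Δt / A = 914.0 × 21600 / (987 km²) = 20.00 mm.
The 1-cm UH is the DRH scaled by (10 mm)/d, so U_p = 238.0 × 10/20.00 = 119 m³/s.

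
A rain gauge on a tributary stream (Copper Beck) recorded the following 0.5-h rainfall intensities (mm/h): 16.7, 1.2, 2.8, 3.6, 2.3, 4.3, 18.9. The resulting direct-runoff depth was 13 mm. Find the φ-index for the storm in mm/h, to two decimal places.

φ ≈ 4.80 mm/h

Only the 2 blocks with intensity above φ contribute runoff: 16.7, 18.9 mm/h.
Σ(I−φ)·Δt = d  ⇒  (16.7+18.9 − 2φ)·0.5 = 13
φ = (35.60 − 13/0.5) / 2 = 4.80 mm/h.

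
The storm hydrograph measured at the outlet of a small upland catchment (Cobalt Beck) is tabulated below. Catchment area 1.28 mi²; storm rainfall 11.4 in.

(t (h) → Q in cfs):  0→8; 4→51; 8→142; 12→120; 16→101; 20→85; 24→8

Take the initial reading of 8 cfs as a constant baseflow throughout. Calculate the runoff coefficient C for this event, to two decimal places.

C ≈ 0.19

ΣQ_DR = 459.0 cfs; V = ΣQ_DR·Δt = 6.610 × 10^6 ft³.
Runoff depth d = V / A = 2.223 in.
C = d / P = 2.223 / 11.4 = 0.19.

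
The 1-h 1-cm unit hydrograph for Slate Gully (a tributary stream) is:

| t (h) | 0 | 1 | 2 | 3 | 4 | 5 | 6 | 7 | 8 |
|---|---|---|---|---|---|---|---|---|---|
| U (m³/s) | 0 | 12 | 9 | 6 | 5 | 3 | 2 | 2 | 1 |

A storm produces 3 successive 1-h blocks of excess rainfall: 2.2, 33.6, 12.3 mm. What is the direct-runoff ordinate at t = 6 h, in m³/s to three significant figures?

By discrete convolution, Q_j = Σ (P_i / 10 mm) · U_{j−i}.
At t = 6 h (j=6): Q = (2.2/10)·2 + (33.6/10)·3 + (12.3/10)·5 = 16.7 m³/s.

Q ≈ 16.7 m³/s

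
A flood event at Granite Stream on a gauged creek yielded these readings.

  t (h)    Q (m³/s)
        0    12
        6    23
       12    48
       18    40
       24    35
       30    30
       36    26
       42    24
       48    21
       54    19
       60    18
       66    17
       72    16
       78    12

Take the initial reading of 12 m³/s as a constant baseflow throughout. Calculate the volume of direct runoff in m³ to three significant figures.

V ≈ 3.74 × 10^6 m³

Direct-runoff ordinates (Q − Q_b): 0.0, 11.0, 36.0, 28.0, 23.0, 18.0, 14.0, 12.0, 9.0, 7.0, 6.0, 5.0, 4.0, 0.0 m³/s.
ΣQ_DR = 173.0 m³/s.
With Δt = 6 h = 21600 s, V = ΣQ_DR · Δt = 173.0 × 21600 = 3.74 × 10^6 m³.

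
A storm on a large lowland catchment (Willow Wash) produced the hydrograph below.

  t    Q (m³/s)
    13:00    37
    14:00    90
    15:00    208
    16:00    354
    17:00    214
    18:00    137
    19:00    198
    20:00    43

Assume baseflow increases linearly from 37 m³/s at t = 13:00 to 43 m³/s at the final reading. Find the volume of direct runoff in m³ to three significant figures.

V ≈ 3.46 × 10^6 m³

Direct-runoff ordinates (Q − Q_b): 0.00, 52.14, 169.29, 314.43, 173.57, 95.71, 155.86, 0.00 m³/s.
ΣQ_DR = 961.0 m³/s.
With Δt = 1 h = 3600 s, V = ΣQ_DR · Δt = 961.0 × 3600 = 3.46 × 10^6 m³.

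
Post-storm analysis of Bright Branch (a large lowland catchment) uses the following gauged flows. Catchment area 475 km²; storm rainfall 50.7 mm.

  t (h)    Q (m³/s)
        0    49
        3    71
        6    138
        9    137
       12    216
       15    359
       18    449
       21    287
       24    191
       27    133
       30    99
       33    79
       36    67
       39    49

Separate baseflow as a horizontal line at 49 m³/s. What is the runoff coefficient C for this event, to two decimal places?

C ≈ 0.73

ΣQ_DR = 1638 m³/s; V = ΣQ_DR·Δt = 1.769 × 10^7 m³.
Runoff depth d = V / A = 37.24 mm.
C = d / P = 37.24 / 50.7 = 0.73.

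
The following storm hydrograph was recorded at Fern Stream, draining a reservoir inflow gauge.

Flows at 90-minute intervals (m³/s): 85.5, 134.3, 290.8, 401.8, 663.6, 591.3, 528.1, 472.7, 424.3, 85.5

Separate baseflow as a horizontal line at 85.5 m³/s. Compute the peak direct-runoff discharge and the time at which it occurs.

Q_p = 578.1 m³/s at t = 6 h

Subtracting baseflow gives direct-runoff ordinates: 0.0, 48.8, 205.3, 316.3, 578.1, 505.8, 442.6, 387.2, 338.8, 0.0 m³/s.
The maximum is 578.1 m³/s, occurring at the reading for t = 6 h.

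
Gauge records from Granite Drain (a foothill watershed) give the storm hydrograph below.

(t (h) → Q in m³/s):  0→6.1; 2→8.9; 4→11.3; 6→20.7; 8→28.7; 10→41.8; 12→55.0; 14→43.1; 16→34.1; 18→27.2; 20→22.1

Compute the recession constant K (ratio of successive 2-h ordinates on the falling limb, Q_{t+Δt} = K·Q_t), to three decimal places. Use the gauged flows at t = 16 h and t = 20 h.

Using the recession-limb readings at t = 16 h and t = 20 h: Q falls from 34.1 to 22.1 m³/s over 2 intervals.
K = (Q₂/Q₁)^(1/2) = (22.1/34.1)^(1/2) = 0.805.

K ≈ 0.805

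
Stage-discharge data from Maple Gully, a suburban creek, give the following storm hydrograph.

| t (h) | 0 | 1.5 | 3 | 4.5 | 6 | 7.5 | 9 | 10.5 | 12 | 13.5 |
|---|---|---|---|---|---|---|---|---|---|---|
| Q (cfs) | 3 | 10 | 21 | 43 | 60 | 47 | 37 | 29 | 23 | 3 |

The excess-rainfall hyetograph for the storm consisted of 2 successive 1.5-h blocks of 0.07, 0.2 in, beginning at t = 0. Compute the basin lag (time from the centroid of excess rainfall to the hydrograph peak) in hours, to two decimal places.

t_L ≈ 4.14 h

Centroid of excess rainfall: t_c = Σ P_i·t̄_i / ΣP_i = 1.8611 h (block centres at 0.75, 2.25 h).
Hydrograph peak occurs at t = 6 h, so basin lag t_L = 6 − 1.8611 = 4.14 h.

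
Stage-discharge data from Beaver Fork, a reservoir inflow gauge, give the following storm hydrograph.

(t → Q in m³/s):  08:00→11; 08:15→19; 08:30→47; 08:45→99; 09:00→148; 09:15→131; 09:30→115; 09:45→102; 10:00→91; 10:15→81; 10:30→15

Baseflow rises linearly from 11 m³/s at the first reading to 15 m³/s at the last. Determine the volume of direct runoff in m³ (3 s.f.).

Direct-runoff ordinates (Q − Q_b): 0.00, 7.60, 35.20, 86.80, 135.40, 118.00, 101.60, 88.20, 76.80, 66.40, 0.00 m³/s.
ΣQ_DR = 716.0 m³/s.
With Δt = 0.25 h = 900 s, V = ΣQ_DR · Δt = 716.0 × 900 = 6.44 × 10^5 m³.

V ≈ 6.44 × 10^5 m³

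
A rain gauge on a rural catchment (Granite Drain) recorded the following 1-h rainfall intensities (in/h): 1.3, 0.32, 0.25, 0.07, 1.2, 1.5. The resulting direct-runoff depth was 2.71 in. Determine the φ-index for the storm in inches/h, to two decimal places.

Only the 3 blocks with intensity above φ contribute runoff: 1.3, 1.2, 1.5 in/h.
Σ(I−φ)·Δt = d  ⇒  (1.3+1.2+1.5 − 3φ)·1 = 2.71
φ = (4.000 − 2.71/1) / 3 = 0.43 in/h.

φ ≈ 0.43 in/h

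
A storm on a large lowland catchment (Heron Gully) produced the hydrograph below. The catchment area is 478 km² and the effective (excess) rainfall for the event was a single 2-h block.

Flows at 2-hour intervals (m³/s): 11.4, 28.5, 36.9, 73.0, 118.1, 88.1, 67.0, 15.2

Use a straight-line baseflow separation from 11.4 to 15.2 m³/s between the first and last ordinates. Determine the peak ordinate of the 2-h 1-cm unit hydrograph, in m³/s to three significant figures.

U_p ≈ 209 m³/s

Direct runoff: 0.00, 16.56, 24.41, 59.97, 104.53, 73.99, 52.34, 0.00 m³/s; ΣQ_DR = 331.8 m³/s, peak = 104.53 m³/s.
Runoff depth d = ΣQ_DR·Δt / A = 331.8 × 7200 / (478 km²) = 4.998 mm.
The 1-cm UH is the DRH scaled by (10 mm)/d, so U_p = 104.53 × 10/4.998 = 209 m³/s.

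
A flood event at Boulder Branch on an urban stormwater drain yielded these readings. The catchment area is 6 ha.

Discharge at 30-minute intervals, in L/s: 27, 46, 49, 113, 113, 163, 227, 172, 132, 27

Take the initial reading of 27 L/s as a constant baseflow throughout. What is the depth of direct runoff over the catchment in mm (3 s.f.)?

Direct runoff: 0.0, 19.0, 22.0, 86.0, 86.0, 136.0, 200.0, 145.0, 105.0, 0.0 L/s; ΣQ_DR = 799.0 L/s.
V = ΣQ_DR · Δt = 799.0 × 1800 s = 1.438 × 10^6 L.
Over A = 6 ha, depth = V / A = 24.0 mm.

d ≈ 24.0 mm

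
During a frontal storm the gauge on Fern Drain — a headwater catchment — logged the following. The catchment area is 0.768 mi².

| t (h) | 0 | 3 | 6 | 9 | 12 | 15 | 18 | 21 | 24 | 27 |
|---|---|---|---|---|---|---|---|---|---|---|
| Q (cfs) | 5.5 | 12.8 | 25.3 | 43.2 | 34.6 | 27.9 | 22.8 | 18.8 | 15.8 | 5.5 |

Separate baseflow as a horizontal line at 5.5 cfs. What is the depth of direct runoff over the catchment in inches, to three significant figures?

d ≈ 0.952 in

Direct runoff: 0.0, 7.3, 19.8, 37.7, 29.1, 22.4, 17.3, 13.3, 10.3, 0.0 cfs; ΣQ_DR = 157.2 cfs.
V = ΣQ_DR · Δt = 157.2 × 10800 s = 1.698 × 10^6 ft³.
Over A = 0.768 mi², depth = V / A = 0.952 in.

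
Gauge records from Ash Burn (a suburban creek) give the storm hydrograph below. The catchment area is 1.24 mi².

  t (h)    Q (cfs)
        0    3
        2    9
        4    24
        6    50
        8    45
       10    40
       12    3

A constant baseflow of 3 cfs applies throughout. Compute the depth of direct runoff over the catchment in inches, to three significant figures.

Direct runoff: 0.0, 6.0, 21.0, 47.0, 42.0, 37.0, 0.0 cfs; ΣQ_DR = 153.0 cfs.
V = ΣQ_DR · Δt = 153.0 × 7200 s = 1.102 × 10^6 ft³.
Over A = 1.24 mi², depth = V / A = 0.382 in.

d ≈ 0.382 in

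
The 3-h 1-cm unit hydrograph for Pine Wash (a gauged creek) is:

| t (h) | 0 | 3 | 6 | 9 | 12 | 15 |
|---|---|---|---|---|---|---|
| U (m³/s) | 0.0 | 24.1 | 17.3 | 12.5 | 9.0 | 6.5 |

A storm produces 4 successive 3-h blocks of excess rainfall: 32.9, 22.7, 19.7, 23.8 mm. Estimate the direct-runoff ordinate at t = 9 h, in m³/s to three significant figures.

By discrete convolution, Q_j = Σ (P_i / 10 mm) · U_{j−i}.
At t = 9 h (j=3): Q = (32.9/10)·12.5 + (22.7/10)·17.3 + (19.7/10)·24.1 + (23.8/10)·0.0 = 128 m³/s.

Q ≈ 128 m³/s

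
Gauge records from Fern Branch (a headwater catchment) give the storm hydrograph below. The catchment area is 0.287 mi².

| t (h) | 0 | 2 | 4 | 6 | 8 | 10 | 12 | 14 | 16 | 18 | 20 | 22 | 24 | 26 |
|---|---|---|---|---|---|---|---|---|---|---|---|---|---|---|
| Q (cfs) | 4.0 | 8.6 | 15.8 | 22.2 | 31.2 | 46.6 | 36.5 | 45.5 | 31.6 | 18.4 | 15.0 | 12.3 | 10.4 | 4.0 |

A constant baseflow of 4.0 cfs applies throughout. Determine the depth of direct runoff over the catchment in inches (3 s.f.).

d ≈ 2.66 in

Direct runoff: 0.0, 4.6, 11.8, 18.2, 27.2, 42.6, 32.5, 41.5, 27.6, 14.4, 11.0, 8.3, 6.4, 0.0 cfs; ΣQ_DR = 246.1 cfs.
V = ΣQ_DR · Δt = 246.1 × 7200 s = 1.772 × 10^6 ft³.
Over A = 0.287 mi², depth = V / A = 2.66 in.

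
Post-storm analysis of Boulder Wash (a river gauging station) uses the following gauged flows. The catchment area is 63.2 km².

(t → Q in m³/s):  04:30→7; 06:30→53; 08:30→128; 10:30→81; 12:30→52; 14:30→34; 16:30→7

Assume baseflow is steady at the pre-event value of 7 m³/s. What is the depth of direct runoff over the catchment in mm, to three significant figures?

Direct runoff: 0.0, 46.0, 121.0, 74.0, 45.0, 27.0, 0.0 m³/s; ΣQ_DR = 313.0 m³/s.
V = ΣQ_DR · Δt = 313.0 × 7200 s = 2.254 × 10^6 m³.
Over A = 63.2 km², depth = V / A = 35.7 mm.

d ≈ 35.7 mm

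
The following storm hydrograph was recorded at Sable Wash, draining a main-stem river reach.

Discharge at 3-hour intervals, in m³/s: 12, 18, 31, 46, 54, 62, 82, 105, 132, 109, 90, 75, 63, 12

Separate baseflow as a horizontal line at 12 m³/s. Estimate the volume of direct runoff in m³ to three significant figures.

Direct-runoff ordinates (Q − Q_b): 0.0, 6.0, 19.0, 34.0, 42.0, 50.0, 70.0, 93.0, 120.0, 97.0, 78.0, 63.0, 51.0, 0.0 m³/s.
ΣQ_DR = 723.0 m³/s.
With Δt = 3 h = 10800 s, V = ΣQ_DR · Δt = 723.0 × 10800 = 7.81 × 10^6 m³.

V ≈ 7.81 × 10^6 m³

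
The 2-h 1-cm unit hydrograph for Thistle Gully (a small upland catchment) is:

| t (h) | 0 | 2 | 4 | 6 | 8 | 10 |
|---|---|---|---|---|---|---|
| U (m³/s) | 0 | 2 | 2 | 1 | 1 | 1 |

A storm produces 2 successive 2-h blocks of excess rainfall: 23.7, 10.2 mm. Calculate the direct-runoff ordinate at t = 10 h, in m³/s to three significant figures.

Q ≈ 3.39 m³/s

By discrete convolution, Q_j = Σ (P_i / 10 mm) · U_{j−i}.
At t = 10 h (j=5): Q = (23.7/10)·1 + (10.2/10)·1 = 3.39 m³/s.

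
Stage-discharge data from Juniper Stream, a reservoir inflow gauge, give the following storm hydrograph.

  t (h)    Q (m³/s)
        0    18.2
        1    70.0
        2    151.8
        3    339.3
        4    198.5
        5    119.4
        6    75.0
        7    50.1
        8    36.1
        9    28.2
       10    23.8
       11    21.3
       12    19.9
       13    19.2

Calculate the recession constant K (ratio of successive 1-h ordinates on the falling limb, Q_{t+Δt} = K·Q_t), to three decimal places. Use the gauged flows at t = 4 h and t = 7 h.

Using the recession-limb readings at t = 4 h and t = 7 h: Q falls from 198.5 to 50.1 m³/s over 3 intervals.
K = (Q₂/Q₁)^(1/3) = (50.1/198.5)^(1/3) = 0.632.

K ≈ 0.632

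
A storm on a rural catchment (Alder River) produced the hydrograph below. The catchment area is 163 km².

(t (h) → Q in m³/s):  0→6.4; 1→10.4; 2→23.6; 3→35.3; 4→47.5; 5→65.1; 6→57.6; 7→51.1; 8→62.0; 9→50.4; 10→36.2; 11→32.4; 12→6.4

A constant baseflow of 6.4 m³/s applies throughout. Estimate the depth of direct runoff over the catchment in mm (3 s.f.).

d ≈ 8.86 mm

Direct runoff: 0.0, 4.0, 17.2, 28.9, 41.1, 58.7, 51.2, 44.7, 55.6, 44.0, 29.8, 26.0, 0.0 m³/s; ΣQ_DR = 401.2 m³/s.
V = ΣQ_DR · Δt = 401.2 × 3600 s = 1.444 × 10^6 m³.
Over A = 163 km², depth = V / A = 8.86 mm.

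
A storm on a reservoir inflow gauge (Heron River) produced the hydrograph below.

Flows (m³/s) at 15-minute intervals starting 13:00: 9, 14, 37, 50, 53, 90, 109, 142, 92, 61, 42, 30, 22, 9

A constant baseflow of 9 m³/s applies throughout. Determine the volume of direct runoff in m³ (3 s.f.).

V ≈ 5.71 × 10^5 m³

Direct-runoff ordinates (Q − Q_b): 0.0, 5.0, 28.0, 41.0, 44.0, 81.0, 100.0, 133.0, 83.0, 52.0, 33.0, 21.0, 13.0, 0.0 m³/s.
ΣQ_DR = 634.0 m³/s.
With Δt = 0.25 h = 900 s, V = ΣQ_DR · Δt = 634.0 × 900 = 5.71 × 10^5 m³.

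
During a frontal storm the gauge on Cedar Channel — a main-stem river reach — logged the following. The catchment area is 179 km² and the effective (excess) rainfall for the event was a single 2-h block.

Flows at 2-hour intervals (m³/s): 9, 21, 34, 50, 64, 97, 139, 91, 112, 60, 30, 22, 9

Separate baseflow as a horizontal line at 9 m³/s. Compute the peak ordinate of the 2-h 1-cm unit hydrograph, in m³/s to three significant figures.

U_p ≈ 52.0 m³/s

Direct runoff: 0.0, 12.0, 25.0, 41.0, 55.0, 88.0, 130.0, 82.0, 103.0, 51.0, 21.0, 13.0, 0.0 m³/s; ΣQ_DR = 621.0 m³/s, peak = 130.0 m³/s.
Runoff depth d = ΣQ_DR·Δt / A = 621.0 × 7200 / (179 km²) = 24.98 mm.
The 1-cm UH is the DRH scaled by (10 mm)/d, so U_p = 130.0 × 10/24.98 = 52.0 m³/s.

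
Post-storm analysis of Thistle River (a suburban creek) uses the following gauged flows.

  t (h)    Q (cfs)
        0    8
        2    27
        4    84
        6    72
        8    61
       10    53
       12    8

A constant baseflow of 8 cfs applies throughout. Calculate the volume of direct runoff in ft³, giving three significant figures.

V ≈ 1.85 × 10^6 ft³

Direct-runoff ordinates (Q − Q_b): 0.0, 19.0, 76.0, 64.0, 53.0, 45.0, 0.0 cfs.
ΣQ_DR = 257.0 cfs.
With Δt = 2 h = 7200 s, V = ΣQ_DR · Δt = 257.0 × 7200 = 1.85 × 10^6 ft³.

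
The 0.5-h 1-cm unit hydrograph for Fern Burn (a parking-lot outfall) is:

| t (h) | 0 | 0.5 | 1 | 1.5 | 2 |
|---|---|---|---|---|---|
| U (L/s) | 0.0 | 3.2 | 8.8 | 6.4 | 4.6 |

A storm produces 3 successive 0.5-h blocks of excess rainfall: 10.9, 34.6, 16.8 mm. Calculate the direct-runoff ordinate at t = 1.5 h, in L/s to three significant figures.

Q ≈ 42.8 L/s

By discrete convolution, Q_j = Σ (P_i / 10 mm) · U_{j−i}.
At t = 1.5 h (j=3): Q = (10.9/10)·6.4 + (34.6/10)·8.8 + (16.8/10)·3.2 = 42.8 L/s.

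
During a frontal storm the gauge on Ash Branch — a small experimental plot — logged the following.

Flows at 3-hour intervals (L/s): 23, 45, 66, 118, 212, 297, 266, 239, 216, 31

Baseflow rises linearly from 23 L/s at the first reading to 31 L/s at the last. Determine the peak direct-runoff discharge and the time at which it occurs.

Q_p = 269.56 L/s at t = 15 h

Subtracting baseflow gives direct-runoff ordinates: 0.00, 21.11, 41.22, 92.33, 185.44, 269.56, 237.67, 209.78, 185.89, 0.00 L/s.
The maximum is 269.56 L/s, occurring at the reading for t = 15 h.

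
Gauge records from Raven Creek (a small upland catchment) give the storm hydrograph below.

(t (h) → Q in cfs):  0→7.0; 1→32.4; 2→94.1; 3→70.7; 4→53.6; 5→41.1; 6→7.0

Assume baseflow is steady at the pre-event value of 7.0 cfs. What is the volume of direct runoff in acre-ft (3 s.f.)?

Direct-runoff ordinates (Q − Q_b): 0.0, 25.4, 87.1, 63.7, 46.6, 34.1, 0.0 cfs.
ΣQ_DR = 256.9 cfs.
With Δt = 1 h = 3600 s, V = ΣQ_DR · Δt = 256.9 × 3600 = 9.25 × 10^5 ft³ = 21.2 acre-ft.

V ≈ 21.2 acre-ft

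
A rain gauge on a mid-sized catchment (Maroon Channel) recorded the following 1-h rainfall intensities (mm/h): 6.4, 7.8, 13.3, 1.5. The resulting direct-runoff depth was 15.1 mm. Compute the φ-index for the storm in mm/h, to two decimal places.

φ ≈ 4.13 mm/h

Only the 3 blocks with intensity above φ contribute runoff: 6.4, 7.8, 13.3 mm/h.
Σ(I−φ)·Δt = d  ⇒  (6.4+7.8+13.3 − 3φ)·1 = 15.1
φ = (27.50 − 15.1/1) / 3 = 4.13 mm/h.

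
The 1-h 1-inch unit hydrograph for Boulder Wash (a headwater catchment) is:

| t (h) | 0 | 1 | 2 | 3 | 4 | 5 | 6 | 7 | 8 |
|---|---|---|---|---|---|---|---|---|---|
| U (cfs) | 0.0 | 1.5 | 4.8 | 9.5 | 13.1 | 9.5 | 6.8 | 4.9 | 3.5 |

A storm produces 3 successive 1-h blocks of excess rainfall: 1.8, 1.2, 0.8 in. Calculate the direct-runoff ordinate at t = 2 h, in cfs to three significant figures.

Q ≈ 10.4 cfs

By discrete convolution, Q_j = Σ (P_i / 1 in) · U_{j−i}.
At t = 2 h (j=2): Q = (1.8/1)·4.8 + (1.2/1)·1.5 + (0.8/1)·0.0 = 10.4 cfs.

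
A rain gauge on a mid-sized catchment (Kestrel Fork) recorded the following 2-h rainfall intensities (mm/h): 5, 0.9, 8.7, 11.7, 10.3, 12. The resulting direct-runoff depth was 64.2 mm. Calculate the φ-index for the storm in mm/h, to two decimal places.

φ ≈ 3.12 mm/h

Only the 5 blocks with intensity above φ contribute runoff: 5, 8.7, 11.7, 10.3, 12 mm/h.
Σ(I−φ)·Δt = d  ⇒  (5+8.7+11.7+10.3+12 − 5φ)·2 = 64.2
φ = (47.70 − 64.2/2) / 5 = 3.12 mm/h.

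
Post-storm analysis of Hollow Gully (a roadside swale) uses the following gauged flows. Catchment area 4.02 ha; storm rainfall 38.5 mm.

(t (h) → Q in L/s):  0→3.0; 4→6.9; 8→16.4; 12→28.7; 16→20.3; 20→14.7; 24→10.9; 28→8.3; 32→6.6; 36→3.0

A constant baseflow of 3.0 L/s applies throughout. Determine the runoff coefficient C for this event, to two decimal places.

C ≈ 0.83

ΣQ_DR = 88.80 L/s; V = ΣQ_DR·Δt = 1.279 × 10^6 L.
Runoff depth d = V / A = 31.81 mm.
C = d / P = 31.81 / 38.5 = 0.83.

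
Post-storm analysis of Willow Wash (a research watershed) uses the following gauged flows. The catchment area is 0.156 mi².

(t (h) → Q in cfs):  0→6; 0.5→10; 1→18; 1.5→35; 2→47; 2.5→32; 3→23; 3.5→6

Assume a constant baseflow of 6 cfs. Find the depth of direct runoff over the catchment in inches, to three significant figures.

d ≈ 0.641 in

Direct runoff: 0.0, 4.0, 12.0, 29.0, 41.0, 26.0, 17.0, 0.0 cfs; ΣQ_DR = 129.0 cfs.
V = ΣQ_DR · Δt = 129.0 × 1800 s = 2.322 × 10^5 ft³.
Over A = 0.156 mi², depth = V / A = 0.641 in.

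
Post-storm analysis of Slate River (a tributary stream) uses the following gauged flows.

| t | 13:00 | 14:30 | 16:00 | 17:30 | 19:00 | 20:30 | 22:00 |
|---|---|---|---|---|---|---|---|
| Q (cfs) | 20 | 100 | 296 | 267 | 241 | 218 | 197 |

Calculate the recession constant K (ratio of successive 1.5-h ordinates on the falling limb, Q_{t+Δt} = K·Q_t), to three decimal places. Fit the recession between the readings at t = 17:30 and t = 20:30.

K ≈ 0.904

Using the recession-limb readings at t = 17:30 and t = 20:30: Q falls from 267 to 218 cfs over 2 intervals.
K = (Q₂/Q₁)^(1/2) = (218/267)^(1/2) = 0.904.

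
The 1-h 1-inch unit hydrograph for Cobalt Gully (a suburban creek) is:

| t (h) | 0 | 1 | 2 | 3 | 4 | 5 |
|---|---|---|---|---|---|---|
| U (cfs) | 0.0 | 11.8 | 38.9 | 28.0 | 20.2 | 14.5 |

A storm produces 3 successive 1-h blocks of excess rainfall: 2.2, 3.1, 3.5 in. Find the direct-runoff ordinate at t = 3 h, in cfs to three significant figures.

Q ≈ 223 cfs

By discrete convolution, Q_j = Σ (P_i / 1 in) · U_{j−i}.
At t = 3 h (j=3): Q = (2.2/1)·28.0 + (3.1/1)·38.9 + (3.5/1)·11.8 = 223 cfs.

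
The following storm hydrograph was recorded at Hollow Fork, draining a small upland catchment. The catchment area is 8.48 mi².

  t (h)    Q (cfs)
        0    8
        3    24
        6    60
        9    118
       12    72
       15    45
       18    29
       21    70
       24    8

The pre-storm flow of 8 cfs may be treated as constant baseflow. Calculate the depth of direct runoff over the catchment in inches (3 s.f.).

d ≈ 0.198 in

Direct runoff: 0.0, 16.0, 52.0, 110.0, 64.0, 37.0, 21.0, 62.0, 0.0 cfs; ΣQ_DR = 362.0 cfs.
V = ΣQ_DR · Δt = 362.0 × 10800 s = 3.910 × 10^6 ft³.
Over A = 8.48 mi², depth = V / A = 0.198 in.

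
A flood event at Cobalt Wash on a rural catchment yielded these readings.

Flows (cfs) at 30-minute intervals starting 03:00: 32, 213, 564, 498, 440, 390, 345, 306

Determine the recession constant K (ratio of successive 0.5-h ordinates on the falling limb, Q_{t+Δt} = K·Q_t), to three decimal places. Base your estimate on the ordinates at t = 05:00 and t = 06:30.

Using the recession-limb readings at t = 05:00 and t = 06:30: Q falls from 440 to 306 cfs over 3 intervals.
K = (Q₂/Q₁)^(1/3) = (306/440)^(1/3) = 0.886.

K ≈ 0.886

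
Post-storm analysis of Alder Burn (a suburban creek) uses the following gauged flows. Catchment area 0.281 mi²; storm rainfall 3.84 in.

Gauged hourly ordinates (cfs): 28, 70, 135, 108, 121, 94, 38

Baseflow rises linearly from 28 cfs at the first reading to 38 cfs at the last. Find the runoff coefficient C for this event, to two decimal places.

ΣQ_DR = 363.0 cfs; V = ΣQ_DR·Δt = 1.307 × 10^6 ft³.
Runoff depth d = V / A = 2.002 in.
C = d / P = 2.002 / 3.84 = 0.52.

C ≈ 0.52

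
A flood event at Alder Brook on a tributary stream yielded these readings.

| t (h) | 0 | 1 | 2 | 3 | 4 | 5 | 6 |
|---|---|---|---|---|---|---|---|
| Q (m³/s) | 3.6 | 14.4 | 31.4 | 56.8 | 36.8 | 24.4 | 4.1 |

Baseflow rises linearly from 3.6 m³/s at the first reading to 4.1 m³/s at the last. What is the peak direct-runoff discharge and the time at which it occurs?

Q_p = 52.95 m³/s at t = 3 h

Subtracting baseflow gives direct-runoff ordinates: 0.00, 10.72, 27.63, 52.95, 32.87, 20.38, 0.00 m³/s.
The maximum is 52.95 m³/s, occurring at the reading for t = 3 h.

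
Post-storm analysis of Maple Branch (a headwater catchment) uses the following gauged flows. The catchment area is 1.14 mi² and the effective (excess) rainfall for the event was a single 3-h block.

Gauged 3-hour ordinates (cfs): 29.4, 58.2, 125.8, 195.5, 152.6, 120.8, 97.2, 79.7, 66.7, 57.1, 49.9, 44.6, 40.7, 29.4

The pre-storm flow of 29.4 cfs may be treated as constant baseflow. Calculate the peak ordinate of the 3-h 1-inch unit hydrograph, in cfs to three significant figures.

U_p ≈ 55.3 cfs

Direct runoff: 0.0, 28.8, 96.4, 166.1, 123.2, 91.4, 67.8, 50.3, 37.3, 27.7, 20.5, 15.2, 11.3, 0.0 cfs; ΣQ_DR = 736.0 cfs, peak = 166.1 cfs.
Runoff depth d = ΣQ_DR·Δt / A = 736.0 × 10800 / (1.14 mi²) = 3.001 in.
The 1-inch UH is the DRH scaled by (1 in)/d, so U_p = 166.1 × 1/3.001 = 55.3 cfs.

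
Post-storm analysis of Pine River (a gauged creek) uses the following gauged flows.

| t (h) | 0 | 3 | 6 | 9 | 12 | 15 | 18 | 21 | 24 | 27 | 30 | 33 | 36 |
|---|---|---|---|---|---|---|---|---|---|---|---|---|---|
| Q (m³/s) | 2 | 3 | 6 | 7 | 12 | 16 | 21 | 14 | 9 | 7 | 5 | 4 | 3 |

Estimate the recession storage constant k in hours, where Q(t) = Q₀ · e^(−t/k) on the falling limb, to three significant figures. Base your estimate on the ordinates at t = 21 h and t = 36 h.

k ≈ 9.74 h

On the falling limb, Q drops from 14 to 3 m³/s between t = 21 h and t = 36 h (Δt = 15 h).
k = −Δt / ln(Q₂/Q₁) = −15 / ln(3/14) = 9.74 h.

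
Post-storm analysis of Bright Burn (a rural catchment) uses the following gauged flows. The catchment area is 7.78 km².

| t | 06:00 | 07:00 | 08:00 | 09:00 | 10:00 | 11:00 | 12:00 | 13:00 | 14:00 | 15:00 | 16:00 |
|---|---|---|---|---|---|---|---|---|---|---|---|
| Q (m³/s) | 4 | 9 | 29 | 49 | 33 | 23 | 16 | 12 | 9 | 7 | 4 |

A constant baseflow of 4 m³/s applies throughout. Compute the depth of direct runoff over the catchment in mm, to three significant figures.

Direct runoff: 0.0, 5.0, 25.0, 45.0, 29.0, 19.0, 12.0, 8.0, 5.0, 3.0, 0.0 m³/s; ΣQ_DR = 151.0 m³/s.
V = ΣQ_DR · Δt = 151.0 × 3600 s = 5.436 × 10^5 m³.
Over A = 7.78 km², depth = V / A = 69.9 mm.

d ≈ 69.9 mm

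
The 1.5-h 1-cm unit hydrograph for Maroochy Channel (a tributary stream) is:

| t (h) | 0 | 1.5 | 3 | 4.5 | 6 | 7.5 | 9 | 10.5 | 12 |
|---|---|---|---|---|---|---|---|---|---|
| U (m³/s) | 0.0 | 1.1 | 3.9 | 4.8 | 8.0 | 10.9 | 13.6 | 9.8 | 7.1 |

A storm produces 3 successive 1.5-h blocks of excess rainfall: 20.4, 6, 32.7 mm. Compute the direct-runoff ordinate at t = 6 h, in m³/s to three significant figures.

By discrete convolution, Q_j = Σ (P_i / 10 mm) · U_{j−i}.
At t = 6 h (j=4): Q = (20.4/10)·8.0 + (6/10)·4.8 + (32.7/10)·3.9 = 32.0 m³/s.

Q ≈ 32.0 m³/s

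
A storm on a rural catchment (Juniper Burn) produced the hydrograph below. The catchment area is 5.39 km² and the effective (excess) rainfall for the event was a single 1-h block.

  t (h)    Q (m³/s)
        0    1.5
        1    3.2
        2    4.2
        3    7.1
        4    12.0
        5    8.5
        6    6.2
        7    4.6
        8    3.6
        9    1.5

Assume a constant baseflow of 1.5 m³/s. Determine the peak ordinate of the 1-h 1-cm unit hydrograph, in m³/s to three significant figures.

Direct runoff: 0.0, 1.7, 2.7, 5.6, 10.5, 7.0, 4.7, 3.1, 2.1, 0.0 m³/s; ΣQ_DR = 37.40 m³/s, peak = 10.5 m³/s.
Runoff depth d = ΣQ_DR·Δt / A = 37.40 × 3600 / (5.39 km²) = 24.98 mm.
The 1-cm UH is the DRH scaled by (10 mm)/d, so U_p = 10.5 × 10/24.98 = 4.20 m³/s.

U_p ≈ 4.20 m³/s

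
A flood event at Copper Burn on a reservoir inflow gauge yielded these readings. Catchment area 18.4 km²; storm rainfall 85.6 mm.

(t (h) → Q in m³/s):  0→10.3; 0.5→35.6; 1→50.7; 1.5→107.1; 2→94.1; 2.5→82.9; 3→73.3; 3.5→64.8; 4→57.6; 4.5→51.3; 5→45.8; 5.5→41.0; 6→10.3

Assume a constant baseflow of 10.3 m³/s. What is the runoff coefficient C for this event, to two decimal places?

ΣQ_DR = 590.9 m³/s; V = ΣQ_DR·Δt = 1.064 × 10^6 m³.
Runoff depth d = V / A = 57.81 mm.
C = d / P = 57.81 / 85.6 = 0.68.

C ≈ 0.68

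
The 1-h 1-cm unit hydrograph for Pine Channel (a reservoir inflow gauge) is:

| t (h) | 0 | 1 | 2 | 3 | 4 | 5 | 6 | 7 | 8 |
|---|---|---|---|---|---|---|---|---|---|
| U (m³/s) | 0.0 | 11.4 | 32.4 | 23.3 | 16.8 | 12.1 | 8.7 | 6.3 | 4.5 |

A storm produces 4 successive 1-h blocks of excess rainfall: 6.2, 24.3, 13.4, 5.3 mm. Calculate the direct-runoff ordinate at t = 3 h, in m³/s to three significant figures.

Q ≈ 108 m³/s

By discrete convolution, Q_j = Σ (P_i / 10 mm) · U_{j−i}.
At t = 3 h (j=3): Q = (6.2/10)·23.3 + (24.3/10)·32.4 + (13.4/10)·11.4 + (5.3/10)·0.0 = 108 m³/s.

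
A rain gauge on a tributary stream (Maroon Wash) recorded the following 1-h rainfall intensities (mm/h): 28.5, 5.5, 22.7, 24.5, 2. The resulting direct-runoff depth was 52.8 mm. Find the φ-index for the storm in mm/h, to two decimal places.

φ ≈ 7.63 mm/h

Only the 3 blocks with intensity above φ contribute runoff: 28.5, 22.7, 24.5 mm/h.
Σ(I−φ)·Δt = d  ⇒  (28.5+22.7+24.5 − 3φ)·1 = 52.8
φ = (75.70 − 52.8/1) / 3 = 7.63 mm/h.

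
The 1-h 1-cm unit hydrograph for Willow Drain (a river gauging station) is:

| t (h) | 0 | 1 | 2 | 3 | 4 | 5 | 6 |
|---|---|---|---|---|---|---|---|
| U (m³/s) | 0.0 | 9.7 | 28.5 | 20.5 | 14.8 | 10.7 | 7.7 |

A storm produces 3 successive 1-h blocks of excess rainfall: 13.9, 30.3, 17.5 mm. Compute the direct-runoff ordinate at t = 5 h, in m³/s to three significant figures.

Q ≈ 95.6 m³/s

By discrete convolution, Q_j = Σ (P_i / 10 mm) · U_{j−i}.
At t = 5 h (j=5): Q = (13.9/10)·10.7 + (30.3/10)·14.8 + (17.5/10)·20.5 = 95.6 m³/s.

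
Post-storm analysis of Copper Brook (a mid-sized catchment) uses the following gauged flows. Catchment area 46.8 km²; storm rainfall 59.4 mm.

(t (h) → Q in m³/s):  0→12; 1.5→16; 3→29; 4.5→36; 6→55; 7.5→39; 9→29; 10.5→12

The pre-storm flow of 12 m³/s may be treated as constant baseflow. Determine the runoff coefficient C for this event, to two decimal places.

ΣQ_DR = 132.0 m³/s; V = ΣQ_DR·Δt = 7.128 × 10^5 m³.
Runoff depth d = V / A = 15.23 mm.
C = d / P = 15.23 / 59.4 = 0.26.

C ≈ 0.26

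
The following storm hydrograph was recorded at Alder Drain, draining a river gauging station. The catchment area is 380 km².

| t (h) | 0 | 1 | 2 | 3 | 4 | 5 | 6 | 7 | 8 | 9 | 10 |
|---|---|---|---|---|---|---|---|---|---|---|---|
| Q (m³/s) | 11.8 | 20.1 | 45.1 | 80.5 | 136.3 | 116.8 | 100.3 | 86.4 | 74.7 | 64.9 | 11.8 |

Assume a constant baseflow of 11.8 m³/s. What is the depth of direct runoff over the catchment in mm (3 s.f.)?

d ≈ 5.86 mm

Direct runoff: 0.0, 8.3, 33.3, 68.7, 124.5, 105.0, 88.5, 74.6, 62.9, 53.1, 0.0 m³/s; ΣQ_DR = 618.9 m³/s.
V = ΣQ_DR · Δt = 618.9 × 3600 s = 2.228 × 10^6 m³.
Over A = 380 km², depth = V / A = 5.86 mm.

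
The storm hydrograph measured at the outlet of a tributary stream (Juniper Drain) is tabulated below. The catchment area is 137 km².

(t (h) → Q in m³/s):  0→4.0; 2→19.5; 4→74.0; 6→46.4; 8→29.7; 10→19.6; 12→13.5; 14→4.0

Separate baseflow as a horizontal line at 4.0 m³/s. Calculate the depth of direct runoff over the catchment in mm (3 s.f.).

Direct runoff: 0.0, 15.5, 70.0, 42.4, 25.7, 15.6, 9.5, 0.0 m³/s; ΣQ_DR = 178.7 m³/s.
V = ΣQ_DR · Δt = 178.7 × 7200 s = 1.287 × 10^6 m³.
Over A = 137 km², depth = V / A = 9.39 mm.

d ≈ 9.39 mm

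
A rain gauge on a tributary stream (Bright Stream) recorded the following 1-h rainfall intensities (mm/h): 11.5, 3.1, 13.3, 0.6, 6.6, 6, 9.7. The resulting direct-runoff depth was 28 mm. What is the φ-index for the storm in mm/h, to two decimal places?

φ ≈ 3.82 mm/h

Only the 5 blocks with intensity above φ contribute runoff: 11.5, 13.3, 6.6, 6, 9.7 mm/h.
Σ(I−φ)·Δt = d  ⇒  (11.5+13.3+6.6+6+9.7 − 5φ)·1 = 28
φ = (47.10 − 28/1) / 5 = 3.82 mm/h.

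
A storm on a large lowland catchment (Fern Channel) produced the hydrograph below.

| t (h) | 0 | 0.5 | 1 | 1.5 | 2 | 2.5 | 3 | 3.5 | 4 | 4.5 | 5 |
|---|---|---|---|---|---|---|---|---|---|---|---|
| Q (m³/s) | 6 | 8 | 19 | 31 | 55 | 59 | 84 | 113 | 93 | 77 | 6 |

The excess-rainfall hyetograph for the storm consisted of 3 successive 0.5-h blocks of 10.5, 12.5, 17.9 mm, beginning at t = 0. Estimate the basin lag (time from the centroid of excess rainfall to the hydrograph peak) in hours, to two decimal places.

Centroid of excess rainfall: t_c = Σ P_i·t̄_i / ΣP_i = 0.8405 h (block centres at 0.25, 0.75, 1.25 h).
Hydrograph peak occurs at t = 3.5 h, so basin lag t_L = 3.5 − 0.8405 = 2.66 h.

t_L ≈ 2.66 h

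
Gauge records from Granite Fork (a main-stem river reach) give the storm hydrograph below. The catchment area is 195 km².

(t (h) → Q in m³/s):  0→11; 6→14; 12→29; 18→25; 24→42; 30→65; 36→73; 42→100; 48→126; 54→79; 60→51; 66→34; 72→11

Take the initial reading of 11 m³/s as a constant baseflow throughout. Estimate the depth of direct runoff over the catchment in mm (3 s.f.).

Direct runoff: 0.0, 3.0, 18.0, 14.0, 31.0, 54.0, 62.0, 89.0, 115.0, 68.0, 40.0, 23.0, 0.0 m³/s; ΣQ_DR = 517.0 m³/s.
V = ΣQ_DR · Δt = 517.0 × 21600 s = 1.117 × 10^7 m³.
Over A = 195 km², depth = V / A = 57.3 mm.

d ≈ 57.3 mm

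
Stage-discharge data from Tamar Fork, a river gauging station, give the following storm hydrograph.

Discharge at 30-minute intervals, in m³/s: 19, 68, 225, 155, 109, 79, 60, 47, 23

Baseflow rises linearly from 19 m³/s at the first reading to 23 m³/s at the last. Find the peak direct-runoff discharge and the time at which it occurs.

Subtracting baseflow gives direct-runoff ordinates: 0.00, 48.50, 205.00, 134.50, 88.00, 57.50, 38.00, 24.50, 0.00 m³/s.
The maximum is 205.00 m³/s, occurring at the reading for t = 1 h.

Q_p = 205.00 m³/s at t = 1 h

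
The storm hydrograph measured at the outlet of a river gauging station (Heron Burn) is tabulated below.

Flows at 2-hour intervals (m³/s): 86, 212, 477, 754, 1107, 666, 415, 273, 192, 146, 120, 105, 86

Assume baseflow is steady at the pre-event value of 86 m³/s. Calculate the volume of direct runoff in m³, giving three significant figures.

V ≈ 2.54 × 10^7 m³

Direct-runoff ordinates (Q − Q_b): 0.0, 126.0, 391.0, 668.0, 1021.0, 580.0, 329.0, 187.0, 106.0, 60.0, 34.0, 19.0, 0.0 m³/s.
ΣQ_DR = 3521 m³/s.
With Δt = 2 h = 7200 s, V = ΣQ_DR · Δt = 3521 × 7200 = 2.54 × 10^7 m³.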